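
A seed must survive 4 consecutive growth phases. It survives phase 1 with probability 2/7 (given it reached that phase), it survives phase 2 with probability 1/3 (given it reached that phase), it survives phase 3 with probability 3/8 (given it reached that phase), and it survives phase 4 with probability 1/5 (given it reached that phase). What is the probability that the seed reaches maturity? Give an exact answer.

Each stage is reached only if all earlier stages succeed, so
P = 2/7 × 1/3 × 3/8 × 1/5 = 6/840 = 1/140.

1/140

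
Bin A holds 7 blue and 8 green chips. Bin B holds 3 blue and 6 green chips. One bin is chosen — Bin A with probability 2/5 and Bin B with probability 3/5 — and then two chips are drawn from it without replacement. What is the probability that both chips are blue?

From Bin A: P(both blue) = (7/15)(6/14) = 1/5.
From Bin B: P(both blue) = (3/9)(2/8) = 1/12.
Total probability = (2/5)(1/5) + (3/5)(1/12) = 13/100.

13/100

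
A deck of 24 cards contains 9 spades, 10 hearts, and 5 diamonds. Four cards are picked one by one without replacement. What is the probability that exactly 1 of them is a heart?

One ordering (a heart drawn first) has probability 10/24 × 14/23 × 13/22 × 12/21 = 21840/255024 = 65/759.
There are C(4,1) = 4 such orderings, each equally likely, so P = 4 × 65/759 = 260/759.

260/759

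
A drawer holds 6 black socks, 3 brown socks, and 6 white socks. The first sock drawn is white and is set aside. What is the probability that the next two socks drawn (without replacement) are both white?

10/91

After the first draw, 5 of the remaining 14 socks are white.
P = 5/14 × 4/13 = 20/182 = 10/91.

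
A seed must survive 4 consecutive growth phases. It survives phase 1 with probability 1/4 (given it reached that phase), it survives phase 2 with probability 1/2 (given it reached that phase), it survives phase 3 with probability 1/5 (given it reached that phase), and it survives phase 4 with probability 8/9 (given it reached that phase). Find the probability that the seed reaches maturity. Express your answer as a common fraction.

1/45

Each stage is reached only if all earlier stages succeed, so
P = 1/4 × 1/2 × 1/5 × 8/9 = 8/360 = 1/45.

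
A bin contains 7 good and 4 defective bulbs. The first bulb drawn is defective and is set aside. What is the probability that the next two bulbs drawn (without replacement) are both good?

With the first bulb removed, 7 good remain out of 10.
P = 7/10 × 6/9 = 42/90 = 7/15.

7/15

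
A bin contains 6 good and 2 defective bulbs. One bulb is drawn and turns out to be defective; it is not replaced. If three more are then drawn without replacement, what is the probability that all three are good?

4/7

After the first draw, 6 of the remaining 7 bulbs are good.
P = 6/7 × 5/6 × 4/5 = 120/210 = 4/7.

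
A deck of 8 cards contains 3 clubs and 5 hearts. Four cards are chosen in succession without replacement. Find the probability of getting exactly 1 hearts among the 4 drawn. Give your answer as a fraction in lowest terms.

1/14

One ordering (a heart drawn first) has probability 5/8 × 3/7 × 2/6 × 1/5 = 30/1680 = 1/56.
There are C(4,1) = 4 such orderings, each equally likely, so P = 4 × 1/56 = 1/14.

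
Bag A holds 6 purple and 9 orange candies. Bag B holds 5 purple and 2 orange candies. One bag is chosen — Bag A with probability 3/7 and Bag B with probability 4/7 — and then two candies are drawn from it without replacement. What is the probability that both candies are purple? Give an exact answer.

1/3

From Bag A: P(both purple) = (6/15)(5/14) = 1/7.
From Bag B: P(both purple) = (5/7)(4/6) = 10/21.
Total probability = (3/7)(1/7) + (4/7)(10/21) = 1/3.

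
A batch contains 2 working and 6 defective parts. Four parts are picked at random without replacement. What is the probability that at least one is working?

P(no working) = 6/8 × 5/7 × 4/6 × 3/5 = 360/1680 = 3/14.
P(at least one) = 1 − 3/14 = 11/14.

11/14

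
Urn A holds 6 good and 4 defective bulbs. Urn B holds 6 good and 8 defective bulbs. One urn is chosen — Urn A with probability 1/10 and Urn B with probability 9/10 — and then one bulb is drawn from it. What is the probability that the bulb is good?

From Urn A: P(good) = 6/10.
From Urn B: P(good) = 6/14.
Total probability = (1/10)(6/10) + (9/10)(6/14) = 78/175.

78/175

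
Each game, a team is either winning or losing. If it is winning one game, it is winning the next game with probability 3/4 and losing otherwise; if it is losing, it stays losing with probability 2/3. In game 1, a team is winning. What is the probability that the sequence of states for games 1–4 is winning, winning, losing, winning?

1/16

Game 1 is given. For each transition, use the conditional probability from the current state:
P(winning | winning) = 3/4; P(losing | winning) = 1/4; P(winning | losing) = 1/3.
P = 3/4 × 1/4 × 1/3 = 3/48 = 1/16.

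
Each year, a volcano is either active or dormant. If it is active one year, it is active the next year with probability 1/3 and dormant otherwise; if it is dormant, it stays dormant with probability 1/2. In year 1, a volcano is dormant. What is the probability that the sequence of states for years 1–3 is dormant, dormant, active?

1/4

Year 1 is given. For each transition, use the conditional probability from the current state:
P(dormant | dormant) = 1/2; P(active | dormant) = 1/2.
P = 1/2 × 1/2 = 1/4.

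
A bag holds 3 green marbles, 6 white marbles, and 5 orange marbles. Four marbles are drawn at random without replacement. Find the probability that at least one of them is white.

P(no white) = 8/14 × 7/13 × 6/12 × 5/11 = 1680/24024 = 10/143.
P(at least one) = 1 − 10/143 = 133/143.

133/143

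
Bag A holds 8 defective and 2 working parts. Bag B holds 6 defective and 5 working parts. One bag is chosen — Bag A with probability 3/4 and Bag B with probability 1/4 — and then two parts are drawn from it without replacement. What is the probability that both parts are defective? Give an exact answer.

353/660

From Bag A: P(both defective) = (8/10)(7/9) = 28/45.
From Bag B: P(both defective) = (6/11)(5/10) = 3/11.
Total probability = (3/4)(28/45) + (1/4)(3/11) = 353/660.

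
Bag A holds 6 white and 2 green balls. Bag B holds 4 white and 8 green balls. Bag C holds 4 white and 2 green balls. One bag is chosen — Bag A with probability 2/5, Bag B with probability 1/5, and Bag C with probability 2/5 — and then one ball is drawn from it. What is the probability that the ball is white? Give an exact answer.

From Bag A: P(white) = 6/8.
From Bag B: P(white) = 4/12.
From Bag C: P(white) = 4/6.
Total probability = (2/5)(6/8) + (1/5)(4/12) + (2/5)(4/6) = 19/30.

19/30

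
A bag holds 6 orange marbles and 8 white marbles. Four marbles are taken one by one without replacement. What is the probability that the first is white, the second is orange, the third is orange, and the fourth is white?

Each draw changes the counts, so multiply the conditional probabilities along the sequence:
P = 8/14 × 6/13 × 5/12 × 7/11 = 1680/24024 = 10/143.

10/143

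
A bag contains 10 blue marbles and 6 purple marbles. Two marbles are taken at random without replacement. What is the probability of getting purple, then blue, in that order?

Multiply the probability of each draw given the previous ones:
P = 6/16 × 10/15 = 60/240 = 1/4.

1/4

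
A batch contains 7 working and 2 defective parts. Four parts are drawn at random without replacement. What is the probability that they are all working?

P = 7/9 × 6/8 × 5/7 × 4/6 = 840/3024 = 5/18.

5/18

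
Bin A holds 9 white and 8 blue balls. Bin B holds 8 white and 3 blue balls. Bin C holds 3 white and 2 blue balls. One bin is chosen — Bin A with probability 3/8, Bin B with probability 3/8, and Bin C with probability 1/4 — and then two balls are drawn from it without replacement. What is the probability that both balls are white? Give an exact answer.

5463/14960

From Bin A: P(both white) = (9/17)(8/16) = 9/34.
From Bin B: P(both white) = (8/11)(7/10) = 28/55.
From Bin C: P(both white) = (3/5)(2/4) = 3/10.
Total probability = (3/8)(9/34) + (3/8)(28/55) + (1/4)(3/10) = 5463/14960.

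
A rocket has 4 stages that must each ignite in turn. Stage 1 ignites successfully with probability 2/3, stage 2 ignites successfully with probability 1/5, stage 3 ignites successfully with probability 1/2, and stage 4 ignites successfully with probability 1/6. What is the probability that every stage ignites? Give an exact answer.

Each stage is reached only if all earlier stages succeed, so
P = 2/3 × 1/5 × 1/2 × 1/6 = 2/180 = 1/90.

1/90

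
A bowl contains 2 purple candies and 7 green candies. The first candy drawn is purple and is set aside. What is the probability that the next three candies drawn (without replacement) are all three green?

With the first candy removed, 7 green remain out of 8.
P = 7/8 × 6/7 × 5/6 = 210/336 = 5/8.

5/8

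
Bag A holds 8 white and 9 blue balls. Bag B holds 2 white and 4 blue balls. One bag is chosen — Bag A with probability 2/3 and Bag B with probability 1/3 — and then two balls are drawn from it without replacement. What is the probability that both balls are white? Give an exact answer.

From Bag A: P(both white) = (8/17)(7/16) = 7/34.
From Bag B: P(both white) = (2/6)(1/5) = 1/15.
Total probability = (2/3)(7/34) + (1/3)(1/15) = 122/765.

122/765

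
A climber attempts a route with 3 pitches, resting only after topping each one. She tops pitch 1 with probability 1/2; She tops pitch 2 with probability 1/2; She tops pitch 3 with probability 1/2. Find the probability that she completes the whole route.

The events are sequential, so multiply the conditional probabilities:
P = 1/2 × 1/2 × 1/2 = 1/8.

1/8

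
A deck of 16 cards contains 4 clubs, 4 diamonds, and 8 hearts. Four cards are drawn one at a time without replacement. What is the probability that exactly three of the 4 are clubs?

12/455

One ordering (clubs drawn first) has probability 4/16 × 3/15 × 2/14 × 12/13 = 288/43680 = 3/455.
There are C(4,3) = 4 such orderings, each equally likely, so P = 4 × 3/455 = 12/455.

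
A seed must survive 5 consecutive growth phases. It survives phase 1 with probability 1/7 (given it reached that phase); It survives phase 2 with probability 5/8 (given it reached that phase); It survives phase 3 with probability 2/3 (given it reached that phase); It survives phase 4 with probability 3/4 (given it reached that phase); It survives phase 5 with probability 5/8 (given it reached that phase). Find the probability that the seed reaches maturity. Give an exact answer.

Each stage is reached only if all earlier stages succeed, so
P = 1/7 × 5/8 × 2/3 × 3/4 × 5/8 = 150/5376 = 25/896.

25/896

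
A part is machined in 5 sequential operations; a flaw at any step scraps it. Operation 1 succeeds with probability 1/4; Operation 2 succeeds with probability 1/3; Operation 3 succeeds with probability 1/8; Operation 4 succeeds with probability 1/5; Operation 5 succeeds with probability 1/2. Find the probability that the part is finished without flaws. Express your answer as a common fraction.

Multiplying along the chain,
P = 1/4 × 1/3 × 1/8 × 1/5 × 1/2 = 1/960.

1/960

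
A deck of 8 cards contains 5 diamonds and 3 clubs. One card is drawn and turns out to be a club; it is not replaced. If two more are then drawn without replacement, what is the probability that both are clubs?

1/21

With the first card removed, 2 clubs remain out of 7.
P = 2/7 × 1/6 = 2/42 = 1/21.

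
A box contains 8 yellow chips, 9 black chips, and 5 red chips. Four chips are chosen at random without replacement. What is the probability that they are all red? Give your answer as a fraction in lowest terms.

1/1463

P(all red) = 5/22 × 4/21 × 3/20 × 2/19 = 120/175560 = 1/1463.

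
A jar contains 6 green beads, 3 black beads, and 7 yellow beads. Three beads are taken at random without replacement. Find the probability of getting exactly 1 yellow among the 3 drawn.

9/20

One ordering (yellow drawn first) has probability 7/16 × 9/15 × 8/14 = 504/3360 = 3/20.
There are C(3,1) = 3 such orderings, each equally likely, so P = 3 × 3/20 = 9/20.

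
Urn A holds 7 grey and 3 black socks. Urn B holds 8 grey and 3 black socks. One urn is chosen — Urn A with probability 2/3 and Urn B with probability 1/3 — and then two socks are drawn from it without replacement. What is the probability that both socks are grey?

238/495

From Urn A: P(both grey) = (7/10)(6/9) = 7/15.
From Urn B: P(both grey) = (8/11)(7/10) = 28/55.
Total probability = (2/3)(7/15) + (1/3)(28/55) = 238/495.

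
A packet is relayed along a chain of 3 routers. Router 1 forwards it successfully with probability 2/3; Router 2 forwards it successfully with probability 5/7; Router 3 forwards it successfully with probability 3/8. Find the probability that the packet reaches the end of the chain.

5/28

The events are sequential, so multiply the conditional probabilities:
P = 2/3 × 5/7 × 3/8 = 30/168 = 5/28.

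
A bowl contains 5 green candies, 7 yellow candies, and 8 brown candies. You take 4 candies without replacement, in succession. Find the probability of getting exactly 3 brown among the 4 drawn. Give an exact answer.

224/1615

One ordering (brown drawn first) has probability 8/20 × 7/19 × 6/18 × 12/17 = 4032/116280 = 56/1615.
There are C(4,3) = 4 such orderings, each equally likely, so P = 4 × 56/1615 = 224/1615.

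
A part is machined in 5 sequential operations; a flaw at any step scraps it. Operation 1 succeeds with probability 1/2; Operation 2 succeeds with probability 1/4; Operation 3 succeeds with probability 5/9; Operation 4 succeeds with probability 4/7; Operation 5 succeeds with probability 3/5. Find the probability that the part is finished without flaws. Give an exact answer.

The events are sequential, so multiply the conditional probabilities:
P = 1/2 × 1/4 × 5/9 × 4/7 × 3/5 = 60/2520 = 1/42.

1/42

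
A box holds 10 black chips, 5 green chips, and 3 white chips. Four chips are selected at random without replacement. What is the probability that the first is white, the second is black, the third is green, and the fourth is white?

Chain rule:
P = 3/18 × 10/17 × 5/16 × 2/15 = 300/73440 = 5/1224.

5/1224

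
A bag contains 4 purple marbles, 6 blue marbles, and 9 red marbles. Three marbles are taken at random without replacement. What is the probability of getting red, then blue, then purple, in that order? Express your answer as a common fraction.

Each draw changes the counts, so multiply the conditional probabilities along the sequence:
P = 9/19 × 6/18 × 4/17 = 216/5814 = 12/323.

12/323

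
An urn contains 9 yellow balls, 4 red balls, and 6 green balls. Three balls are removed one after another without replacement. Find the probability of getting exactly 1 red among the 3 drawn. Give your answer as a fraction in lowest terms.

One ordering (red drawn first) has probability 4/19 × 15/18 × 14/17 = 840/5814 = 140/969.
There are C(3,1) = 3 such orderings, each equally likely, so P = 3 × 140/969 = 140/323.

140/323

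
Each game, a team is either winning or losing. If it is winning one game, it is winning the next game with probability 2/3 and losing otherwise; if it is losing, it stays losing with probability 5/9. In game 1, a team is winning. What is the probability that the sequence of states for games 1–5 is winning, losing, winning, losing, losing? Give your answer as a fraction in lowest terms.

Game 1 is given. For each transition, use the conditional probability from the current state:
P(losing | winning) = 1/3; P(winning | losing) = 4/9; P(losing | winning) = 1/3; P(losing | losing) = 5/9.
P = 1/3 × 4/9 × 1/3 × 5/9 = 20/729.

20/729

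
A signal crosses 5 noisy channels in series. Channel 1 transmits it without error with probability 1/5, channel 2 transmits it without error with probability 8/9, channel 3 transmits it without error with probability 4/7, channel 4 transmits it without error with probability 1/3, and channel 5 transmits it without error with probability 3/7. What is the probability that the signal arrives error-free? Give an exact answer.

32/2205

The events are sequential, so multiply the conditional probabilities:
P = 1/5 × 8/9 × 4/7 × 1/3 × 3/7 = 96/6615 = 32/2205.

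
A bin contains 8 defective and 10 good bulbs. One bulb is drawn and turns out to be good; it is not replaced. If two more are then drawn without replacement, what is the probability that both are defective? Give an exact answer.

7/34

After the first draw, 8 of the remaining 17 bulbs are defective.
P = 8/17 × 7/16 = 56/272 = 7/34.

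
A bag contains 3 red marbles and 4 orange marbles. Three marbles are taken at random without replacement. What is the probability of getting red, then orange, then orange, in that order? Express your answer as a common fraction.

6/35

Multiply the probability of each draw given the previous ones:
P = 3/7 × 4/6 × 3/5 = 36/210 = 6/35.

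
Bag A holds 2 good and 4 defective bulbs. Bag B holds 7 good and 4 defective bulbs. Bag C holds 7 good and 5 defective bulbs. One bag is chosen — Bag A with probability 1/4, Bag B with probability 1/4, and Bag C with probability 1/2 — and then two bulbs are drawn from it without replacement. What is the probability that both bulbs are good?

179/660

From Bag A: P(both good) = (2/6)(1/5) = 1/15.
From Bag B: P(both good) = (7/11)(6/10) = 21/55.
From Bag C: P(both good) = (7/12)(6/11) = 7/22.
Total probability = (1/4)(1/15) + (1/4)(21/55) + (1/2)(7/22) = 179/660.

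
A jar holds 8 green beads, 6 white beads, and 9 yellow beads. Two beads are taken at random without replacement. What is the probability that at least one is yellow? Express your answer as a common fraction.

P(no yellow) = 14/23 × 13/22 = 182/506 = 91/253.
P(at least one) = 1 − 91/253 = 162/253.

162/253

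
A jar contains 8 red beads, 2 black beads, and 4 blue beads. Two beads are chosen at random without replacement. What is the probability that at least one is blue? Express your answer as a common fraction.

46/91

P(no blue) = 10/14 × 9/13 = 90/182 = 45/91.
P(at least one) = 1 − 45/91 = 46/91.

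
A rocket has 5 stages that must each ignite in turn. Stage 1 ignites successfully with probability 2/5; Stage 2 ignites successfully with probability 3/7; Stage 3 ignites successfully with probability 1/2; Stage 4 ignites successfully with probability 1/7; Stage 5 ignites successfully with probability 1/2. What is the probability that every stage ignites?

3/490

Multiplying along the chain,
P = 2/5 × 3/7 × 1/2 × 1/7 × 1/2 = 6/980 = 3/490.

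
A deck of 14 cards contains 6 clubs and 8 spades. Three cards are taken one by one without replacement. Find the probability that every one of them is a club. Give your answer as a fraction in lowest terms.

5/91

P = 6/14 × 5/13 × 4/12 = 120/2184 = 5/91.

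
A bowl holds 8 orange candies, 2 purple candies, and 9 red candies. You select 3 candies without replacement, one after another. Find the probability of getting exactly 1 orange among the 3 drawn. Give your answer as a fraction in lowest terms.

440/969

One ordering (orange drawn first) has probability 8/19 × 11/18 × 10/17 = 880/5814 = 440/2907.
There are C(3,1) = 3 such orderings, each equally likely, so P = 3 × 440/2907 = 440/969.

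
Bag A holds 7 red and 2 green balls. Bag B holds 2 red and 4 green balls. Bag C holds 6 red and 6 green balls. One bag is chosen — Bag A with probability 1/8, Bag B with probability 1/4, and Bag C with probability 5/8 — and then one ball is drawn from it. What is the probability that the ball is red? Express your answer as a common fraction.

71/144

From Bag A: P(red) = 7/9.
From Bag B: P(red) = 2/6.
From Bag C: P(red) = 6/12.
Total probability = (1/8)(7/9) + (1/4)(2/6) + (5/8)(6/12) = 71/144.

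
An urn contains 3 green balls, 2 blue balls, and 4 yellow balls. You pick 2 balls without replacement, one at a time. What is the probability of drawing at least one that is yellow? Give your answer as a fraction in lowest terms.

P(no yellow) = 5/9 × 4/8 = 20/72 = 5/18.
P(at least one) = 1 − 5/18 = 13/18.

13/18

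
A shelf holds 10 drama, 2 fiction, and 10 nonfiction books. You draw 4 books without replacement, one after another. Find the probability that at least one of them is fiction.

P(no fiction) = 20/22 × 19/21 × 18/20 × 17/19 = 116280/175560 = 51/77.
P(at least one) = 1 − 51/77 = 26/77.

26/77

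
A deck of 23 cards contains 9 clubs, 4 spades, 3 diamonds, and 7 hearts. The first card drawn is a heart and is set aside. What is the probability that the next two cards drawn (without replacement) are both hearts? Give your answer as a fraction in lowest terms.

After the first draw, 6 of the remaining 22 cards are hearts.
P = 6/22 × 5/21 = 30/462 = 5/77.

5/77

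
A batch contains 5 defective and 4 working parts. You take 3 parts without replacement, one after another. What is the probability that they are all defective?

P(all defective) = 5/9 × 4/8 × 3/7 = 60/504 = 5/42.

5/42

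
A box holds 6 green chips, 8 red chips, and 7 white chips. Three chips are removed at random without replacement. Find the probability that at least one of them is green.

P(no green) = 15/21 × 14/20 × 13/19 = 2730/7980 = 13/38.
P(at least one) = 1 − 13/38 = 25/38.

25/38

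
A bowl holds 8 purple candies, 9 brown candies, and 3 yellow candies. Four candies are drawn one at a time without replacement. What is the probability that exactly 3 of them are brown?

One ordering (brown drawn first) has probability 9/20 × 8/19 × 7/18 × 11/17 = 5544/116280 = 77/1615.
There are C(4,3) = 4 such orderings, each equally likely, so P = 4 × 77/1615 = 308/1615.

308/1615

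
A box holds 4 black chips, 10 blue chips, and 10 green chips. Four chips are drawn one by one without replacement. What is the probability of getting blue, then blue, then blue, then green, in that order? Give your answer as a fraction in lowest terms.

50/1771

Multiply the probability of each draw given the previous ones:
P = 10/24 × 9/23 × 8/22 × 10/21 = 7200/255024 = 50/1771.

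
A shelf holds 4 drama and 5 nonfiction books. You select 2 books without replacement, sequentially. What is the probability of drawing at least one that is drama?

13/18

P(no drama) = 5/9 × 4/8 = 20/72 = 5/18.
P(at least one) = 1 − 5/18 = 13/18.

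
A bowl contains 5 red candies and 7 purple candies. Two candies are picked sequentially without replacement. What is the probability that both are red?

P = 5/12 × 4/11 = 20/132 = 5/33.

5/33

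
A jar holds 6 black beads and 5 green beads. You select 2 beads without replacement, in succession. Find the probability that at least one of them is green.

8/11

P(no green) = 6/11 × 5/10 = 30/110 = 3/11.
P(at least one) = 1 − 3/11 = 8/11.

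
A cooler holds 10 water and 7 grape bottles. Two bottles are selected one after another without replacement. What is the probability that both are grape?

P = 7/17 × 6/16 = 42/272 = 21/136.

21/136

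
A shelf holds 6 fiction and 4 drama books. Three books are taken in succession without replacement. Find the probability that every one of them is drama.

P(every draw is drama) = 4/10 × 3/9 × 2/8 = 24/720 = 1/30.

1/30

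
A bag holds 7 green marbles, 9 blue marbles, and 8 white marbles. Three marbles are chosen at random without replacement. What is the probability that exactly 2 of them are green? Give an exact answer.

One ordering (green drawn first) has probability 7/24 × 6/23 × 17/22 = 714/12144 = 119/2024.
There are C(3,2) = 3 such orderings, each equally likely, so P = 3 × 119/2024 = 357/2024.

357/2024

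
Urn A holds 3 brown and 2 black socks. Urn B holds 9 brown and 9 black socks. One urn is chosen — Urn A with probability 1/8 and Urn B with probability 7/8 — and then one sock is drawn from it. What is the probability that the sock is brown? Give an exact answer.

41/80

From Urn A: P(brown) = 3/5.
From Urn B: P(brown) = 9/18.
Total probability = (1/8)(3/5) + (7/8)(9/18) = 41/80.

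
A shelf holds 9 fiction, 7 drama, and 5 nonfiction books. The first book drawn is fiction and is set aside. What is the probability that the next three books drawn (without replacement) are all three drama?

With the first book removed, 7 drama remain out of 20.
P = 7/20 × 6/19 × 5/18 = 210/6840 = 7/228.

7/228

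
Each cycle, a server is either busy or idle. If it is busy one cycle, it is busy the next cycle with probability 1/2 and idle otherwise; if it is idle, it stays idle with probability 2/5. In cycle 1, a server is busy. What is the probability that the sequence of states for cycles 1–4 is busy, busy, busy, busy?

Cycle 1 is given. For each transition, use the conditional probability from the current state:
P(busy | busy) = 1/2; P(busy | busy) = 1/2; P(busy | busy) = 1/2.
P = 1/2 × 1/2 × 1/2 = 1/8.

1/8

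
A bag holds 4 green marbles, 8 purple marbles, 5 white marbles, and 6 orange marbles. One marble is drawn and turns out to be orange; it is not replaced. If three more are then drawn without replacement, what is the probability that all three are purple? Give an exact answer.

2/55

With the first marble removed, 8 purple remain out of 22.
P = 8/22 × 7/21 × 6/20 = 336/9240 = 2/55.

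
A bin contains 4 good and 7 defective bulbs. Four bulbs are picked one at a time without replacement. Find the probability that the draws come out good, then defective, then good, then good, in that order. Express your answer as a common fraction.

7/330

Chain rule:
P = 4/11 × 7/10 × 3/9 × 2/8 = 168/7920 = 7/330.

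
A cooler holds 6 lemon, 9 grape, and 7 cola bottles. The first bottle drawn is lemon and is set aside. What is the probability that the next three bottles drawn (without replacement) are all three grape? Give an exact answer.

After the first draw, 9 of the remaining 21 bottles are grape.
P = 9/21 × 8/20 × 7/19 = 504/7980 = 6/95.

6/95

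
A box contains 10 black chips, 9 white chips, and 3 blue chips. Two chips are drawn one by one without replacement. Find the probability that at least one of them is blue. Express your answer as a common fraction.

P(no blue) = 19/22 × 18/21 = 342/462 = 57/77.
P(at least one) = 1 − 57/77 = 20/77.

20/77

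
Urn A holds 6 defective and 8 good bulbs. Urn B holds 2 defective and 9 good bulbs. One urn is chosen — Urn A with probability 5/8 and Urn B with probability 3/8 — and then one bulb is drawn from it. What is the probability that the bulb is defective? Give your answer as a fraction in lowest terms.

207/616

From Urn A: P(defective) = 6/14.
From Urn B: P(defective) = 2/11.
Total probability = (5/8)(6/14) + (3/8)(2/11) = 207/616.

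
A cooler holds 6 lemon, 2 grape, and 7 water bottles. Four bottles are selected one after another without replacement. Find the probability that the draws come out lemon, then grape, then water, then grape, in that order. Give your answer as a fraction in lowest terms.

Multiply the probability of each draw given the previous ones:
P = 6/15 × 2/14 × 7/13 × 1/12 = 84/32760 = 1/390.

1/390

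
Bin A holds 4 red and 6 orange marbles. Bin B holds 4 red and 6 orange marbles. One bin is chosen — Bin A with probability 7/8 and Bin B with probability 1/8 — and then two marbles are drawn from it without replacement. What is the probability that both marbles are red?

From Bin A: P(both red) = (4/10)(3/9) = 2/15.
From Bin B: P(both red) = (4/10)(3/9) = 2/15.
Total probability = (7/8)(2/15) + (1/8)(2/15) = 2/15.

2/15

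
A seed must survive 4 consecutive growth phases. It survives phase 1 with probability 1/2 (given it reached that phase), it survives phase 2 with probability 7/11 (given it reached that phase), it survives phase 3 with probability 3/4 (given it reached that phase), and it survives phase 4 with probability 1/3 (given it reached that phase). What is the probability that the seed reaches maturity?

7/88

Each stage is reached only if all earlier stages succeed, so
P = 1/2 × 7/11 × 3/4 × 1/3 = 21/264 = 7/88.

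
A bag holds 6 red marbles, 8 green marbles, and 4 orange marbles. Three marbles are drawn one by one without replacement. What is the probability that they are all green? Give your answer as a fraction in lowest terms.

7/102

P(every draw is green) = 8/18 × 7/17 × 6/16 = 336/4896 = 7/102.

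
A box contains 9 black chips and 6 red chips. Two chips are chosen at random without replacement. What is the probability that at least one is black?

P(no black) = 6/15 × 5/14 = 30/210 = 1/7.
P(at least one) = 1 − 1/7 = 6/7.

6/7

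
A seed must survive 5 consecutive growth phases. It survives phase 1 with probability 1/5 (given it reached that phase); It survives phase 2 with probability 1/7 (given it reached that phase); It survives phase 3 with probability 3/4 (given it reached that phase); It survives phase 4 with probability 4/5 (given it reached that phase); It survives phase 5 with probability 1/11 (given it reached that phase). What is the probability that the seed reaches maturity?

3/1925

Each stage is reached only if all earlier stages succeed, so
P = 1/5 × 1/7 × 3/4 × 4/5 × 1/11 = 12/7700 = 3/1925.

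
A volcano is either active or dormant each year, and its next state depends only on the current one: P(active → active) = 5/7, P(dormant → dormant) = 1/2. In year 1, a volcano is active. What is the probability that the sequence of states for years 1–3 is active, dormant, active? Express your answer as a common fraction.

Year 1 is given. For each transition, use the conditional probability from the current state:
P(dormant | active) = 2/7; P(active | dormant) = 1/2.
P = 2/7 × 1/2 = 2/14 = 1/7.

1/7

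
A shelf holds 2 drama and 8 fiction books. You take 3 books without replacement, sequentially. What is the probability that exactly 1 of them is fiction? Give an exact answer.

One ordering (fiction drawn first) has probability 8/10 × 2/9 × 1/8 = 16/720 = 1/45.
There are C(3,1) = 3 such orderings, each equally likely, so P = 3 × 1/45 = 1/15.

1/15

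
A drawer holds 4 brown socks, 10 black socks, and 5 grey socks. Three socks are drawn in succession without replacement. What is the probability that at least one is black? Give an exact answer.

P(no black) = 9/19 × 8/18 × 7/17 = 504/5814 = 28/323.
P(at least one) = 1 − 28/323 = 295/323.

295/323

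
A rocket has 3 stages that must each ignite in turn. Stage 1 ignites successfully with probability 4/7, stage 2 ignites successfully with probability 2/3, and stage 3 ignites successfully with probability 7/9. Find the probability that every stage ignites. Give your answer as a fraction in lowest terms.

Multiplying along the chain,
P = 4/7 × 2/3 × 7/9 = 56/189 = 8/27.

8/27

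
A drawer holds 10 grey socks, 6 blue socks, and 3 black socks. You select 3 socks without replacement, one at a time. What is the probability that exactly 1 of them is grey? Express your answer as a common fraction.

One ordering (grey drawn first) has probability 10/19 × 9/18 × 8/17 = 720/5814 = 40/323.
There are C(3,1) = 3 such orderings, each equally likely, so P = 3 × 40/323 = 120/323.

120/323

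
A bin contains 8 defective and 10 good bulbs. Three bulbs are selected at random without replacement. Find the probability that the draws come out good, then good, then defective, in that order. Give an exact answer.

Chain rule:
P = 10/18 × 9/17 × 8/16 = 720/4896 = 5/34.

5/34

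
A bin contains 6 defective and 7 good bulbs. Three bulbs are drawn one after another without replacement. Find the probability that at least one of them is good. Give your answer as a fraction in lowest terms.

P(no good) = 6/13 × 5/12 × 4/11 = 120/1716 = 10/143.
P(at least one) = 1 − 10/143 = 133/143.

133/143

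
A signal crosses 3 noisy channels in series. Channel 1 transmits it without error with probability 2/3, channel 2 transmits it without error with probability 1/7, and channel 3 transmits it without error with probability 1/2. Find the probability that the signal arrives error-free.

1/21

Multiplying along the chain,
P = 2/3 × 1/7 × 1/2 = 2/42 = 1/21.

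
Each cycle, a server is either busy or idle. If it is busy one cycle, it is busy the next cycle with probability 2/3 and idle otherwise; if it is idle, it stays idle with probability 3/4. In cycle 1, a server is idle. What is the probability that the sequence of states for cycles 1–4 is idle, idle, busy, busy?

1/8

Cycle 1 is given. For each transition, use the conditional probability from the current state:
P(idle | idle) = 3/4; P(busy | idle) = 1/4; P(busy | busy) = 2/3.
P = 3/4 × 1/4 × 2/3 = 6/48 = 1/8.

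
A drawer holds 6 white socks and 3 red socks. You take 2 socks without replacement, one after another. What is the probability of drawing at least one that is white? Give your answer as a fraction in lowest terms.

11/12

P(no white) = 3/9 × 2/8 = 6/72 = 1/12.
P(at least one) = 1 − 1/12 = 11/12.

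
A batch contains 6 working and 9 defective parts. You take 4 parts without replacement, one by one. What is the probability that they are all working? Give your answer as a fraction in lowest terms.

P = 6/15 × 5/14 × 4/13 × 3/12 = 360/32760 = 1/91.

1/91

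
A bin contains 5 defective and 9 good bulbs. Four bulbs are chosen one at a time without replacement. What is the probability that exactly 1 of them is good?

One ordering (good drawn first) has probability 9/14 × 5/13 × 4/12 × 3/11 = 540/24024 = 45/2002.
There are C(4,1) = 4 such orderings, each equally likely, so P = 4 × 45/2002 = 90/1001.

90/1001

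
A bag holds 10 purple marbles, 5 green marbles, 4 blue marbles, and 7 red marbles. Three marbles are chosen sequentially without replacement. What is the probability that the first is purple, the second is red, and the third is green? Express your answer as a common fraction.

7/312

Multiply the probability of each draw given the previous ones:
P = 10/26 × 7/25 × 5/24 = 350/15600 = 7/312.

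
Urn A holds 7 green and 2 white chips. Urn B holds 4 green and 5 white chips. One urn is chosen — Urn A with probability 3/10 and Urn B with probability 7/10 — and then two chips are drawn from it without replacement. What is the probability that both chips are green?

From Urn A: P(both green) = (7/9)(6/8) = 7/12.
From Urn B: P(both green) = (4/9)(3/8) = 1/6.
Total probability = (3/10)(7/12) + (7/10)(1/6) = 7/24.

7/24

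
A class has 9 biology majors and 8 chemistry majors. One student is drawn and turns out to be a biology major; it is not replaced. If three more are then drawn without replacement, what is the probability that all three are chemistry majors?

1/10

After the first draw, 8 of the remaining 16 students are chemistry majors.
P = 8/16 × 7/15 × 6/14 = 336/3360 = 1/10.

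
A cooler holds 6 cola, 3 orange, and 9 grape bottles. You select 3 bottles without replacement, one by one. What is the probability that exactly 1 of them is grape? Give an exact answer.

One ordering (grape drawn first) has probability 9/18 × 9/17 × 8/16 = 648/4896 = 9/68.
There are C(3,1) = 3 such orderings, each equally likely, so P = 3 × 9/68 = 27/68.

27/68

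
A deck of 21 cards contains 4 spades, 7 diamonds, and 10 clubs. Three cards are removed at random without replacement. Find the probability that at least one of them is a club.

233/266

P(no clubs) = 11/21 × 10/20 × 9/19 = 990/7980 = 33/266.
P(at least one) = 1 − 33/266 = 233/266.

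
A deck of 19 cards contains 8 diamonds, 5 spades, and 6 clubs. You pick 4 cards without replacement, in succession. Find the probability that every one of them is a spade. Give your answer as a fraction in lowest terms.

P(all spades) = 5/19 × 4/18 × 3/17 × 2/16 = 120/93024 = 5/3876.

5/3876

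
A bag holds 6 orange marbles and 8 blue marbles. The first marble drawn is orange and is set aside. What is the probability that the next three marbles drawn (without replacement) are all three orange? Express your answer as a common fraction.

With the first marble removed, 5 orange remain out of 13.
P = 5/13 × 4/12 × 3/11 = 60/1716 = 5/143.

5/143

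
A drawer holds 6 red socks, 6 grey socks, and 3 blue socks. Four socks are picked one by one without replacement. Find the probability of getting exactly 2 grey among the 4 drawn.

36/91

One ordering (grey drawn first) has probability 6/15 × 5/14 × 9/13 × 8/12 = 2160/32760 = 6/91.
There are C(4,2) = 6 such orderings, each equally likely, so P = 6 × 6/91 = 36/91.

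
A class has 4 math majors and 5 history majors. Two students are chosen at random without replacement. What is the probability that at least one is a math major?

13/18

P(no math majors) = 5/9 × 4/8 = 20/72 = 5/18.
P(at least one) = 1 − 5/18 = 13/18.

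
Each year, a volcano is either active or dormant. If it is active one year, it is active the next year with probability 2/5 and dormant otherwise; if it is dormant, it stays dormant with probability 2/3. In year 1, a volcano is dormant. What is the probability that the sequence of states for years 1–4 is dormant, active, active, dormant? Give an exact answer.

Year 1 is given. For each transition, use the conditional probability from the current state:
P(active | dormant) = 1/3; P(active | active) = 2/5; P(dormant | active) = 3/5.
P = 1/3 × 2/5 × 3/5 = 6/75 = 2/25.

2/25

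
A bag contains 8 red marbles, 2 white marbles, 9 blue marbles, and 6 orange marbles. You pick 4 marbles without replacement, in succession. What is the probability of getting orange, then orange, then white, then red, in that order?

2/1265

Multiply the probability of each draw given the previous ones:
P = 6/25 × 5/24 × 2/23 × 8/22 = 480/303600 = 2/1265.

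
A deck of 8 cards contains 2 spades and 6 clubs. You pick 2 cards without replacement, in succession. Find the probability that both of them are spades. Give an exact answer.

P = 2/8 × 1/7 = 2/56 = 1/28.

1/28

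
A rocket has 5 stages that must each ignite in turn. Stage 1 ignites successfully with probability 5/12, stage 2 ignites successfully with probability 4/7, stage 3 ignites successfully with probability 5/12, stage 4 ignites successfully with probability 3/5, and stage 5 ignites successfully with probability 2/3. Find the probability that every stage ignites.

5/126

Each stage is reached only if all earlier stages succeed, so
P = 5/12 × 4/7 × 5/12 × 3/5 × 2/3 = 600/15120 = 5/126.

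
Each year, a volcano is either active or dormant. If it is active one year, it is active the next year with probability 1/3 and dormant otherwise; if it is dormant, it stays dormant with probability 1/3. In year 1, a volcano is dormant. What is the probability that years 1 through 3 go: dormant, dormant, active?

Year 1 is given. For each transition, use the conditional probability from the current state:
P(dormant | dormant) = 1/3; P(active | dormant) = 2/3.
P = 1/3 × 2/3 = 2/9.

2/9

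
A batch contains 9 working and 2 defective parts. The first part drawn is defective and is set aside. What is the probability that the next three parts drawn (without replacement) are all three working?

With the first part removed, 9 working remain out of 10.
P = 9/10 × 8/9 × 7/8 = 504/720 = 7/10.

7/10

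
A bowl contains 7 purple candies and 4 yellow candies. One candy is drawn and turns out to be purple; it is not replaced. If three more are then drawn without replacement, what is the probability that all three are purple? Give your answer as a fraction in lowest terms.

After the first draw, 6 of the remaining 10 candies are purple.
P = 6/10 × 5/9 × 4/8 = 120/720 = 1/6.

1/6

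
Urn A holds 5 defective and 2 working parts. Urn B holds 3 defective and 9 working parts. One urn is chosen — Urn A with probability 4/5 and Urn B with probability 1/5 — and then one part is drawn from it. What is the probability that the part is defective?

From Urn A: P(defective) = 5/7.
From Urn B: P(defective) = 3/12.
Total probability = (4/5)(5/7) + (1/5)(3/12) = 87/140.

87/140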